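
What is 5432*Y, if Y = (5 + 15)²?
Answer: 2172800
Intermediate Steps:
Y = 400 (Y = 20² = 400)
5432*Y = 5432*400 = 2172800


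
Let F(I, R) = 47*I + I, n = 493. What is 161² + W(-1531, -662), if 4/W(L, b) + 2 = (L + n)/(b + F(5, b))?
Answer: 2515181/97 ≈ 25930.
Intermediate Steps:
F(I, R) = 48*I
W(L, b) = 4/(-2 + (493 + L)/(240 + b)) (W(L, b) = 4/(-2 + (L + 493)/(b + 48*5)) = 4/(-2 + (493 + L)/(b + 240)) = 4/(-2 + (493 + L)/(240 + b)))
161² + W(-1531, -662) = 161² + 4*(240 - 662)/(13 - 1531 - 2*(-662)) = 25921 + 4*(-422)/(13 - 1531 + 1324) = 25921 + 4*(-422)/(-194) = 25921 + 4*(-1/194)*(-422) = 25921 + 844/97 = 2515181/97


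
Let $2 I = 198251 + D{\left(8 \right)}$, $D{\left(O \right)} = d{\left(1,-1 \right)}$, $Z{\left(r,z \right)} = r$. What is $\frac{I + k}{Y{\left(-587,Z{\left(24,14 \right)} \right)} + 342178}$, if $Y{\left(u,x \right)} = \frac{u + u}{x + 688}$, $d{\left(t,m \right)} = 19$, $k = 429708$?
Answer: $\frac{62756036}{40604927} \approx 1.5455$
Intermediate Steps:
$D{\left(O \right)} = 19$
$I = 99135$ ($I = \frac{198251 + 19}{2} = \frac{1}{2} \cdot 198270 = 99135$)
$Y{\left(u,x \right)} = \frac{2 u}{688 + x}$
$\frac{I + k}{Y{\left(-587,Z{\left(24,14 \right)} \right)} + 342178} = \frac{99135 + 429708}{2 \left(-587\right) \frac{1}{688 + 24} + 342178} = \frac{528843}{2 \left(-587\right) \frac{1}{712} + 342178} = \frac{528843}{- \frac{587}{356} + 342178} = \frac{528843}{\frac{121814781}{356}} = 528843 \cdot \frac{356}{121814781} = \frac{62756036}{40604927}$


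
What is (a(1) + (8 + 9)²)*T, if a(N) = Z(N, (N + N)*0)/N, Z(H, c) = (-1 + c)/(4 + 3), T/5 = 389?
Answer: 3932790/7 ≈ 5.6183e+5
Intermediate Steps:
T = 1945 (T = 5*389 = 1945)
Z(H, c) = -⅐ + c/7 (Z(H, c) = (-1 + c)/7 = (-1 + c)*(⅐) = -⅐ + c/7)
a(N) = -1/(7*N) (a(N) = (-⅐ + ((N + N)*0)/7)/N = (-⅐ + ((2*N)*0)/7)/N = (-⅐ + (⅐)*0)/N = (-⅐ + 0)/N = -1/(7*N))
(a(1) + (8 + 9)²)*T = (-⅐/1 + (8 + 9)²)*1945 = (-⅐*1 + 17²)*1945 = (-⅐ + 289)*1945 = (2022/7)*1945 = 3932790/7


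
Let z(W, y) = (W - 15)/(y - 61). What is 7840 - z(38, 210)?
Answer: 1168137/149 ≈ 7839.8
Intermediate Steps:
z(W, y) = (-15 + W)/(-61 + y)
7840 - z(38, 210) = 7840 - (-15 + 38)/(-61 + 210) = 7840 - 23/149 = 1168137/149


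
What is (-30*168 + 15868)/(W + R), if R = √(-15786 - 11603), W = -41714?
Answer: -451679192/1740085185 - 10828*I*√27389/1740085185 ≈ -0.25957 - 0.0010298*I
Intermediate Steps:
R = I*√27389 (R = √(-27389) = I*√27389 ≈ 165.5*I)
(-30*168 + 15868)/(W + R) = (-30*168 + 15868)/(-41714 + I*√27389) = (-5040 + 15868)/(-41714 + I*√27389) = 10828/(-41714 + I*√27389)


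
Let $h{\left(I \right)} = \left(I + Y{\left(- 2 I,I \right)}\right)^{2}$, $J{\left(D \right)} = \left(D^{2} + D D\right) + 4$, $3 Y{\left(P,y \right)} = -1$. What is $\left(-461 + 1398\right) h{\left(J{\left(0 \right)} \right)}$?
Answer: $\frac{113377}{9} \approx 12597.0$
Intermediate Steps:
$Y{\left(P,y \right)} = - \frac{1}{3}$ ($Y{\left(P,y \right)} = \frac{1}{3} \left(-1\right) = - \frac{1}{3}$)
$J{\left(D \right)} = 4 + 2 D^{2}$ ($J{\left(D \right)} = \left(D^{2} + D^{2}\right) + 4 = 2 D^{2} + 4 = 4 + 2 D^{2}$)
$h{\left(I \right)} = \left(- \frac{1}{3} + I\right)^{2}$ ($h{\left(I \right)} = \left(I - \frac{1}{3}\right)^{2} = \left(- \frac{1}{3} + I\right)^{2}$)
$\left(-461 + 1398\right) h{\left(J{\left(0 \right)} \right)} = \left(-461 + 1398\right) \frac{\left(-1 + 3 \left(4 + 2 \cdot 0^{2}\right)\right)^{2}}{9} = 937 \frac{\left(-1 + 3 \left(4 + 2 \cdot 0\right)\right)^{2}}{9} = 937 \frac{\left(-1 + 3 \left(4 + 0\right)\right)^{2}}{9} = 937 \frac{\left(-1 + 3 \cdot 4\right)^{2}}{9} = 937 \frac{\left(-1 + 12\right)^{2}}{9} = 937 \frac{11^{2}}{9} = 937 \cdot \frac{1}{9} \cdot 121 = 937 \cdot \frac{121}{9} = \frac{113377}{9}$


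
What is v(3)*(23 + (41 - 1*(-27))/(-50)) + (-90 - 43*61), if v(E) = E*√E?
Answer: -2713 + 1623*√3/25 ≈ -2600.6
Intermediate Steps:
v(E) = E^(3/2)
v(3)*(23 + (41 - 1*(-27))/(-50)) + (-90 - 43*61) = 3^(3/2)*(23 + (41 - 1*(-27))/(-50)) + (-90 - 43*61) = (3*√3)*(23 + (41 + 27)*(-1/50)) + (-90 - 2623) = (3*√3)*(23 + 68*(-1/50)) - 2713 = (3*√3)*(23 - 34/25) - 2713 = (3*√3)*(541/25) - 2713 = 1623*√3/25 - 2713 = -2713 + 1623*√3/25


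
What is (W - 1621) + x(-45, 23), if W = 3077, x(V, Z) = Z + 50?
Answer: 1529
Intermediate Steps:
x(V, Z) = 50 + Z
(W - 1621) + x(-45, 23) = (3077 - 1621) + (50 + 23) = 1456 + 73 = 1529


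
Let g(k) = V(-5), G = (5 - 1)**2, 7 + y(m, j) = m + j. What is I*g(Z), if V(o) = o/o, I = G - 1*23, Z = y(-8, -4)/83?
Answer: -7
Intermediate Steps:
y(m, j) = -7 + j + m (y(m, j) = -7 + (m + j) = -7 + (j + m) = -7 + j + m)
G = 16 (G = 4**2 = 16)
Z = -19/83 (Z = (-7 - 4 - 8)/83 = -19*1/83 = -19/83 ≈ -0.22892)
I = -7 (I = 16 - 1*23 = 16 - 23 = -7)
V(o) = 1
g(k) = 1
I*g(Z) = -7*1 = -7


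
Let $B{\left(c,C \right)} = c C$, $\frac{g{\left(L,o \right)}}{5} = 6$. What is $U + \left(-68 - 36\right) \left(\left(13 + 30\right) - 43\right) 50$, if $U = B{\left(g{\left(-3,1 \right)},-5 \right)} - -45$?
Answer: $-105$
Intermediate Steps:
$g{\left(L,o \right)} = 30$ ($g{\left(L,o \right)} = 5 \cdot 6 = 30$)
$B{\left(c,C \right)} = C c$
$U = -105$ ($U = \left(-5\right) 30 - -45 = -150 + 45 = -105$)
$U + \left(-68 - 36\right) \left(\left(13 + 30\right) - 43\right) 50 = -105 + \left(-68 - 36\right) \left(\left(13 + 30\right) - 43\right) 50 = -105 + - 104 \left(43 - 43\right) 50 = -105 + \left(-104\right) 0 \cdot 50 = -105 + 0 \cdot 50 = -105 + 0 = -105$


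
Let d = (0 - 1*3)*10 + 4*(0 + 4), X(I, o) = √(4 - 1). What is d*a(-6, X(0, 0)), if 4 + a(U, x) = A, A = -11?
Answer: 210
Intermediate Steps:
X(I, o) = √3
a(U, x) = -15 (a(U, x) = -4 - 11 = -15)
d = -14 (d = (0 - 3)*10 + 4*4 = -3*10 + 16 = -30 + 16 = -14)
d*a(-6, X(0, 0)) = -14*(-15) = 210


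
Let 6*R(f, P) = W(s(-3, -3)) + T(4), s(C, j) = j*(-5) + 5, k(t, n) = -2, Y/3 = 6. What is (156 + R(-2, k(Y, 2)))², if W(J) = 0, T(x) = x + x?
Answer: 222784/9 ≈ 24754.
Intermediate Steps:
Y = 18 (Y = 3*6 = 18)
s(C, j) = 5 - 5*j (s(C, j) = -5*j + 5 = 5 - 5*j)
T(x) = 2*x
R(f, P) = 4/3 (R(f, P) = (0 + 2*4)/6 = (0 + 8)/6 = (⅙)*8 = 4/3)
(156 + R(-2, k(Y, 2)))² = (156 + 4/3)² = (472/3)² = 222784/9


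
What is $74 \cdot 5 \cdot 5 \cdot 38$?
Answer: $70300$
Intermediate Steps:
$74 \cdot 5 \cdot 5 \cdot 38 = 74 \cdot 25 \cdot 38 = 1850 \cdot 38 = 70300$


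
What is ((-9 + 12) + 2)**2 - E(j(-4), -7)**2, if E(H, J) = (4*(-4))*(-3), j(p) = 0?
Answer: -2279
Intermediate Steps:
E(H, J) = 48 (E(H, J) = -16*(-3) = 48)
((-9 + 12) + 2)**2 - E(j(-4), -7)**2 = ((-9 + 12) + 2)**2 - 1*48**2 = (3 + 2)**2 - 1*2304 = 5**2 - 2304 = 25 - 2304 = -2279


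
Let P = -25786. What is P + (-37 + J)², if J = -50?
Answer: -18217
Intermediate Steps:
P + (-37 + J)² = -25786 + (-37 - 50)² = -25786 + (-87)² = -25786 + 7569 = -18217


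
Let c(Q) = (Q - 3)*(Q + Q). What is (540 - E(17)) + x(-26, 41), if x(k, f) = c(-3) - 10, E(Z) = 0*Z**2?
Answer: 566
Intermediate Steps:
c(Q) = 2*Q*(-3 + Q) (c(Q) = (-3 + Q)*(2*Q) = 2*Q*(-3 + Q))
E(Z) = 0
x(k, f) = 26 (x(k, f) = 2*(-3)*(-3 - 3) - 10 = 2*(-3)*(-6) - 10 = 36 - 10 = 26)
(540 - E(17)) + x(-26, 41) = (540 - 1*0) + 26 = (540 + 0) + 26 = 540 + 26 = 566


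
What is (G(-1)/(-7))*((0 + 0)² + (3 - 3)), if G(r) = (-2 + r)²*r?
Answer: 0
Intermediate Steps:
G(r) = r*(-2 + r)²
(G(-1)/(-7))*((0 + 0)² + (3 - 3)) = (-(-2 - 1)²/(-7))*((0 + 0)² + (3 - 3)) = (-1*(-3)²*(-⅐))*(0² + 0) = (-1*9*(-⅐))*(0 + 0) = -9*(-⅐)*0 = (9/7)*0 = 0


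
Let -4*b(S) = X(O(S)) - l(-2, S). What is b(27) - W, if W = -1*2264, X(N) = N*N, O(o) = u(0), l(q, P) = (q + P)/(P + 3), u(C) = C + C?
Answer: 54341/24 ≈ 2264.2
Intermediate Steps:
u(C) = 2*C
l(q, P) = (P + q)/(3 + P)
O(o) = 0 (O(o) = 2*0 = 0)
X(N) = N²
W = -2264
b(S) = (-2 + S)/(4*(3 + S)) (b(S) = -(0² - (S - 2)/(3 + S))/4 = -(0 - (-2 + S)/(3 + S))/4 = -(-1)*(-2 + S)/(4*(3 + S)) = (-2 + S)/(4*(3 + S)))
b(27) - W = (-2 + 27)/(4*(3 + 27)) - 1*(-2264) = (¼)*25/30 + 2264 = (¼)*(1/30)*25 + 2264 = 5/24 + 2264 = 54341/24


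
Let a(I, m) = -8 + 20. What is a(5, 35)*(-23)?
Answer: -276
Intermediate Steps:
a(I, m) = 12
a(5, 35)*(-23) = 12*(-23) = -276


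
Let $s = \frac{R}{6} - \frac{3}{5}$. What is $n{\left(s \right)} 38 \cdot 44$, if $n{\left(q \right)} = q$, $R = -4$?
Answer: $- \frac{31768}{15} \approx -2117.9$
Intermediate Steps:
$s = - \frac{19}{15}$ ($s = - \frac{4}{6} - \frac{3}{5} = \left(-4\right) \frac{1}{6} - \frac{3}{5} = - \frac{2}{3} - \frac{3}{5} = - \frac{19}{15} \approx -1.2667$)
$n{\left(s \right)} 38 \cdot 44 = \left(- \frac{19}{15}\right) 38 \cdot 44 = \left(- \frac{722}{15}\right) 44 = - \frac{31768}{15}$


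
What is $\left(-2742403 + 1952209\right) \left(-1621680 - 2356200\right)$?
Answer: $3143296908720$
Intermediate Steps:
$\left(-2742403 + 1952209\right) \left(-1621680 - 2356200\right) = \left(-790194\right) \left(-3977880\right) = 3143296908720$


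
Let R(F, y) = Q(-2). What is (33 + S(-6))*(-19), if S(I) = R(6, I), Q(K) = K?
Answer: -589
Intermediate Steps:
R(F, y) = -2
S(I) = -2
(33 + S(-6))*(-19) = (33 - 2)*(-19) = 31*(-19) = -589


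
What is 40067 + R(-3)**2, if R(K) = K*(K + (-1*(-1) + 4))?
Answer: 40103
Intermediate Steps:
R(K) = K*(5 + K) (R(K) = K*(K + (1 + 4)) = K*(K + 5) = K*(5 + K))
40067 + R(-3)**2 = 40067 + (-3*(5 - 3))**2 = 40067 + (-3*2)**2 = 40067 + (-6)**2 = 40067 + 36 = 40103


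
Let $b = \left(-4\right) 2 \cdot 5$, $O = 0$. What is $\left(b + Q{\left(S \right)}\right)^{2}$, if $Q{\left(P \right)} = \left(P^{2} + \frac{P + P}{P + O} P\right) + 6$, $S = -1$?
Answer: $1225$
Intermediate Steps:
$Q{\left(P \right)} = 6 + P^{2} + 2 P$ ($Q{\left(P \right)} = \left(P^{2} + \frac{P + P}{P + 0} P\right) + 6 = \left(P^{2} + \frac{2 P}{P} P\right) + 6 = \left(P^{2} + 2 P\right) + 6 = 6 + P^{2} + 2 P$)
$b = -40$ ($b = \left(-8\right) 5 = -40$)
$\left(b + Q{\left(S \right)}\right)^{2} = \left(-40 + \left(6 + \left(-1\right)^{2} + 2 \left(-1\right)\right)\right)^{2} = \left(-40 + \left(6 + 1 - 2\right)\right)^{2} = \left(-40 + 5\right)^{2} = \left(-35\right)^{2} = 1225$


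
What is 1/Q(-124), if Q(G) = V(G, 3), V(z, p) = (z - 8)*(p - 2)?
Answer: -1/132 ≈ -0.0075758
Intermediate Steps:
V(z, p) = (-8 + z)*(-2 + p)
Q(G) = -8 + G (Q(G) = 16 - 8*3 - 2*G + 3*G = 16 - 24 - 2*G + 3*G = -8 + G)
1/Q(-124) = 1/(-8 - 124) = 1/(-132) = -1/132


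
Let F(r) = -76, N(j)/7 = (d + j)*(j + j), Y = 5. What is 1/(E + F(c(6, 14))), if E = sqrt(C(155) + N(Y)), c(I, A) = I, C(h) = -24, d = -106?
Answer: -38/6435 - I*sqrt(7094)/12870 ≈ -0.0059052 - 0.0065444*I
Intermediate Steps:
N(j) = 14*j*(-106 + j) (N(j) = 7*((-106 + j)*(j + j)) = 7*((-106 + j)*(2*j)) = 7*(2*j*(-106 + j)) = 14*j*(-106 + j))
E = I*sqrt(7094) (E = sqrt(-24 + 14*5*(-106 + 5)) = sqrt(-24 + 14*5*(-101)) = sqrt(-24 - 7070) = sqrt(-7094) = I*sqrt(7094) ≈ 84.226*I)
1/(E + F(c(6, 14))) = 1/(I*sqrt(7094) - 76) = 1/(-76 + I*sqrt(7094))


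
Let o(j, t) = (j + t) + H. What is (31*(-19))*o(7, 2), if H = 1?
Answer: -5890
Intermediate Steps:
o(j, t) = 1 + j + t (o(j, t) = (j + t) + 1 = 1 + j + t)
(31*(-19))*o(7, 2) = (31*(-19))*(1 + 7 + 2) = -589*10 = -5890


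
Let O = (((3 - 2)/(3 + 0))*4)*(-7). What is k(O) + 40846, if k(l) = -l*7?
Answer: 122734/3 ≈ 40911.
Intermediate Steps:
O = -28/3 (O = ((1/3)*4)*(-7) = ((1*(⅓))*4)*(-7) = ((⅓)*4)*(-7) = (4/3)*(-7) = -28/3 ≈ -9.3333)
k(l) = -7*l
k(O) + 40846 = -7*(-28/3) + 40846 = 196/3 + 40846 = 122734/3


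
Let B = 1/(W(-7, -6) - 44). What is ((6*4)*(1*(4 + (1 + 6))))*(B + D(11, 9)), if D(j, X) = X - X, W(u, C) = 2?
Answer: -44/7 ≈ -6.2857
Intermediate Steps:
D(j, X) = 0
B = -1/42 (B = 1/(2 - 44) = 1/(-42) = -1/42 ≈ -0.023810)
((6*4)*(1*(4 + (1 + 6))))*(B + D(11, 9)) = ((6*4)*(1*(4 + (1 + 6))))*(-1/42 + 0) = (24*(1*(4 + 7)))*(-1/42) = (24*(1*11))*(-1/42) = (24*11)*(-1/42) = 264*(-1/42) = -44/7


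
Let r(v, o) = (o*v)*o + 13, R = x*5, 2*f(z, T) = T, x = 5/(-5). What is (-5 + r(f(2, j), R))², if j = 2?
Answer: 1089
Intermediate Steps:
x = -1 (x = 5*(-⅕) = -1)
f(z, T) = T/2
R = -5 (R = -1*5 = -5)
r(v, o) = 13 + v*o² (r(v, o) = v*o² + 13 = 13 + v*o²)
(-5 + r(f(2, j), R))² = (-5 + (13 + ((½)*2)*(-5)²))² = (-5 + (13 + 1*25))² = (-5 + (13 + 25))² = (-5 + 38)² = 33² = 1089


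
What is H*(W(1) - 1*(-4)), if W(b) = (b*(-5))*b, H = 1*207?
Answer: -207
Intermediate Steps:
H = 207
W(b) = -5*b**2 (W(b) = (-5*b)*b = -5*b**2)
H*(W(1) - 1*(-4)) = 207*(-5*1**2 - 1*(-4)) = 207*(-5*1 + 4) = 207*(-5 + 4) = 207*(-1) = -207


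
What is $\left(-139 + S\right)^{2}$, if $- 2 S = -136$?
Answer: $5041$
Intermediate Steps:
$S = 68$ ($S = \left(- \frac{1}{2}\right) \left(-136\right) = 68$)
$\left(-139 + S\right)^{2} = \left(-139 + 68\right)^{2} = \left(-71\right)^{2} = 5041$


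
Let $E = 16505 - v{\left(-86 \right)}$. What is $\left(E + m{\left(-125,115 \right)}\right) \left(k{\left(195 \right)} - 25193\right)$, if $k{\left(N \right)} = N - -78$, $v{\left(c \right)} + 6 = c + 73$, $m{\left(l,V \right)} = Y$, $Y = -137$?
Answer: $-408364040$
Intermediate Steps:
$m{\left(l,V \right)} = -137$
$v{\left(c \right)} = 67 + c$ ($v{\left(c \right)} = -6 + \left(c + 73\right) = -6 + \left(73 + c\right) = 67 + c$)
$k{\left(N \right)} = 78 + N$ ($k{\left(N \right)} = N + 78 = 78 + N$)
$E = 16524$ ($E = 16505 - \left(67 - 86\right) = 16505 - -19 = 16505 + 19 = 16524$)
$\left(E + m{\left(-125,115 \right)}\right) \left(k{\left(195 \right)} - 25193\right) = \left(16524 - 137\right) \left(\left(78 + 195\right) - 25193\right) = 16387 \left(273 - 25193\right) = 16387 \left(-24920\right) = -408364040$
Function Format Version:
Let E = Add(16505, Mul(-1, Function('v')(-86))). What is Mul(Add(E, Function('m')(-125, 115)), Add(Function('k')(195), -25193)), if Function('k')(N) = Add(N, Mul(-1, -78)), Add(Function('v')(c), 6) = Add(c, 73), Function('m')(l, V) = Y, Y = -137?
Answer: -408364040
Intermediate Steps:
Function('m')(l, V) = -137
Function('v')(c) = Add(67, c) (Function('v')(c) = Add(-6, Add(c, 73)) = Add(-6, Add(73, c)) = Add(67, c))
Function('k')(N) = Add(78, N) (Function('k')(N) = Add(N, 78) = Add(78, N))
E = 16524 (E = Add(16505, Mul(-1, Add(67, -86))) = Add(16505, Mul(-1, -19)) = Add(16505, 19) = 16524)
Mul(Add(E, Function('m')(-125, 115)), Add(Function('k')(195), -25193)) = Mul(Add(16524, -137), Add(Add(78, 195), -25193)) = Mul(16387, Add(273, -25193)) = Mul(16387, -24920) = -408364040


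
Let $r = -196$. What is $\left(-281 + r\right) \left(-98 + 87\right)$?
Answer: $5247$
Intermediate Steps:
$\left(-281 + r\right) \left(-98 + 87\right) = \left(-281 - 196\right) \left(-98 + 87\right) = \left(-477\right) \left(-11\right) = 5247$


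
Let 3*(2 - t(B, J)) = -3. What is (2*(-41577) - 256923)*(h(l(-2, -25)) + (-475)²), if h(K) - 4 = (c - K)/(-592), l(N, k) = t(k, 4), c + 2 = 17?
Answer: -11356221527853/148 ≈ -7.6731e+10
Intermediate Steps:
c = 15 (c = -2 + 17 = 15)
t(B, J) = 3 (t(B, J) = 2 - ⅓*(-3) = 2 + 1 = 3)
l(N, k) = 3
h(K) = 2353/592 + K/592 (h(K) = 4 + (15 - K)/(-592) = 4 + (15 - K)*(-1/592) = 4 + (-15/592 + K/592) = 2353/592 + K/592)
(2*(-41577) - 256923)*(h(l(-2, -25)) + (-475)²) = (2*(-41577) - 256923)*((2353/592 + (1/592)*3) + (-475)²) = (-83154 - 256923)*((2353/592 + 3/592) + 225625) = -340077*(589/148 + 225625) = -340077*33393089/148 = -11356221527853/148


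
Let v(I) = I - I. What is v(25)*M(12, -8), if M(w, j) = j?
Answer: 0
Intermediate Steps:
v(I) = 0
v(25)*M(12, -8) = 0*(-8) = 0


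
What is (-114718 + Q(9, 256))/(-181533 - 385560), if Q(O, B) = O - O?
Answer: 114718/567093 ≈ 0.20229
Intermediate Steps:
Q(O, B) = 0
(-114718 + Q(9, 256))/(-181533 - 385560) = (-114718 + 0)/(-181533 - 385560) = -114718/(-567093) = -114718*(-1/567093) = 114718/567093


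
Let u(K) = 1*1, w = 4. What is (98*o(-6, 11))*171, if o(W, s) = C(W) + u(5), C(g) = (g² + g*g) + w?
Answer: 1290366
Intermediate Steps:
C(g) = 4 + 2*g² (C(g) = (g² + g*g) + 4 = (g² + g²) + 4 = 2*g² + 4 = 4 + 2*g²)
u(K) = 1
o(W, s) = 5 + 2*W² (o(W, s) = (4 + 2*W²) + 1 = 5 + 2*W²)
(98*o(-6, 11))*171 = (98*(5 + 2*(-6)²))*171 = (98*(5 + 2*36))*171 = (98*(5 + 72))*171 = (98*77)*171 = 7546*171 = 1290366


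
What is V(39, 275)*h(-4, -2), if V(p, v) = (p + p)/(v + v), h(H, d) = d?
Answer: -78/275 ≈ -0.28364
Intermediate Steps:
V(p, v) = p/v (V(p, v) = (2*p)/((2*v)) = (2*p)*(1/(2*v)) = p/v)
V(39, 275)*h(-4, -2) = (39/275)*(-2) = -78/275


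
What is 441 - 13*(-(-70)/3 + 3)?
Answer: 296/3 ≈ 98.667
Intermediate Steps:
441 - 13*(-(-70)/3 + 3) = 441 - 13*(-7*(-10/3) + 3) = 441 - 13*(70/3 + 3) = 441 - 13*79/3 = 441 - 1027/3 = 296/3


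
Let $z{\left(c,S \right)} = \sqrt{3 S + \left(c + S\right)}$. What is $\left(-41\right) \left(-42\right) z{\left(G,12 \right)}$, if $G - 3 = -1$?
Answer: $8610 \sqrt{2} \approx 12176.0$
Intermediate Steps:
$G = 2$ ($G = 3 - 1 = 2$)
$z{\left(c,S \right)} = \sqrt{c + 4 S}$ ($z{\left(c,S \right)} = \sqrt{3 S + \left(S + c\right)} = \sqrt{c + 4 S}$)
$\left(-41\right) \left(-42\right) z{\left(G,12 \right)} = \left(-41\right) \left(-42\right) \sqrt{2 + 4 \cdot 12} = 1722 \sqrt{2 + 48} = 1722 \sqrt{50} = 1722 \cdot 5 \sqrt{2} = 8610 \sqrt{2}$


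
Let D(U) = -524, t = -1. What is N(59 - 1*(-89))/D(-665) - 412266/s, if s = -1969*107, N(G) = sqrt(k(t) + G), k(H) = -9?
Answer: 412266/210683 - sqrt(139)/524 ≈ 1.9343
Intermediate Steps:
N(G) = sqrt(-9 + G)
s = -210683
N(59 - 1*(-89))/D(-665) - 412266/s = sqrt(-9 + (59 - 1*(-89)))/(-524) - 412266/(-210683) = sqrt(-9 + (59 + 89))*(-1/524) - 412266*(-1/210683) = sqrt(-9 + 148)*(-1/524) + 412266/210683 = sqrt(139)*(-1/524) + 412266/210683 = -sqrt(139)/524 + 412266/210683 = 412266/210683 - sqrt(139)/524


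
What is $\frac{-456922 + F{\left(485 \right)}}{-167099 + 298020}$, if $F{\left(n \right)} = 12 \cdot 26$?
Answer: $- \frac{65230}{18703} \approx -3.4877$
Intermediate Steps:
$F{\left(n \right)} = 312$
$\frac{-456922 + F{\left(485 \right)}}{-167099 + 298020} = \frac{-456922 + 312}{-167099 + 298020} = - \frac{456610}{130921} = \left(-456610\right) \frac{1}{130921} = - \frac{65230}{18703}$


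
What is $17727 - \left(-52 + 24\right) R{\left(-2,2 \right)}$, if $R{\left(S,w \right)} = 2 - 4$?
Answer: $17671$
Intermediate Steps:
$R{\left(S,w \right)} = -2$
$17727 - \left(-52 + 24\right) R{\left(-2,2 \right)} = 17727 - \left(-52 + 24\right) \left(-2\right) = 17727 - \left(-28\right) \left(-2\right) = 17727 - 56 = 17671$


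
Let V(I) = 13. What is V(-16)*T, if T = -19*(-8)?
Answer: 1976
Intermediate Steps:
T = 152
V(-16)*T = 13*152 = 1976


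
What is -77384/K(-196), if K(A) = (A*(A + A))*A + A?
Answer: 19346/3764817 ≈ 0.0051386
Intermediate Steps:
K(A) = A + 2*A³ (K(A) = (A*(2*A))*A + A = (2*A²)*A + A = 2*A³ + A = A + 2*A³)
-77384/K(-196) = -77384/(-196 + 2*(-196)³) = -77384/(-196 + 2*(-7529536)) = -77384/(-196 - 15059072) = -77384/(-15059268) = -77384*(-1/15059268) = 19346/3764817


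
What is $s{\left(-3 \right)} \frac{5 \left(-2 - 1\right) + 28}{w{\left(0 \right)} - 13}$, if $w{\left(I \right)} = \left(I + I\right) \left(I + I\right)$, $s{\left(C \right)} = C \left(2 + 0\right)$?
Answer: $6$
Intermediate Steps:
$s{\left(C \right)} = 2 C$ ($s{\left(C \right)} = C 2 = 2 C$)
$w{\left(I \right)} = 4 I^{2}$ ($w{\left(I \right)} = 2 I 2 I = 4 I^{2}$)
$s{\left(-3 \right)} \frac{5 \left(-2 - 1\right) + 28}{w{\left(0 \right)} - 13} = 2 \left(-3\right) \frac{5 \left(-2 - 1\right) + 28}{4 \cdot 0^{2} - 13} = - 6 \frac{5 \left(-3\right) + 28}{4 \cdot 0 - 13} = - 6 \frac{-15 + 28}{0 - 13} = - 6 \frac{13}{-13} = - 6 \cdot 13 \left(- \frac{1}{13}\right) = \left(-6\right) \left(-1\right) = 6$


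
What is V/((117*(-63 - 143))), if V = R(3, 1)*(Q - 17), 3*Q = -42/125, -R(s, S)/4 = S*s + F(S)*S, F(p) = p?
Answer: -5704/502125 ≈ -0.011360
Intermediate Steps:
R(s, S) = -4*S² - 4*S*s (R(s, S) = -4*(S*s + S*S) = -4*(S*s + S²) = -4*(S² + S*s) = -4*S² - 4*S*s)
Q = -14/125 (Q = (-42/125)/3 = (-42*1/125)/3 = (⅓)*(-42/125) = -14/125 ≈ -0.11200)
V = 34224/125 (V = (-4*1*(1 + 3))*(-14/125 - 17) = -4*1*4*(-2139/125) = -16*(-2139/125) = 34224/125 ≈ 273.79)
V/((117*(-63 - 143))) = 34224/(125*((117*(-63 - 143)))) = 34224/(125*((117*(-206)))) = (34224/125)/(-24102) = (34224/125)*(-1/24102) = -5704/502125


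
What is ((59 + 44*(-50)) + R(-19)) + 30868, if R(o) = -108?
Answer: 28619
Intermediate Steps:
((59 + 44*(-50)) + R(-19)) + 30868 = ((59 + 44*(-50)) - 108) + 30868 = ((59 - 2200) - 108) + 30868 = (-2141 - 108) + 30868 = -2249 + 30868 = 28619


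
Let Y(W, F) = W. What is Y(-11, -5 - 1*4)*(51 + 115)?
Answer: -1826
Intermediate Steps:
Y(-11, -5 - 1*4)*(51 + 115) = -11*(51 + 115) = -11*166 = -1826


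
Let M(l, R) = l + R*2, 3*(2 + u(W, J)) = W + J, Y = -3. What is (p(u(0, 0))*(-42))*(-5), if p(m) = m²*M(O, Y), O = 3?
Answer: -2520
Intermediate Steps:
u(W, J) = -2 + J/3 + W/3 (u(W, J) = -2 + (W + J)/3 = -2 + (J + W)/3 = -2 + (J/3 + W/3) = -2 + J/3 + W/3)
M(l, R) = l + 2*R
p(m) = -3*m² (p(m) = m²*(3 + 2*(-3)) = m²*(3 - 6) = m²*(-3) = -3*m²)
(p(u(0, 0))*(-42))*(-5) = (-3*(-2 + (⅓)*0 + (⅓)*0)²*(-42))*(-5) = (-3*(-2 + 0 + 0)²*(-42))*(-5) = (-3*(-2)²*(-42))*(-5) = (-3*4*(-42))*(-5) = -12*(-42)*(-5) = 504*(-5) = -2520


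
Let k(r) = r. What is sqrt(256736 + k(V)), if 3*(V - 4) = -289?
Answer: sqrt(2309793)/3 ≈ 506.60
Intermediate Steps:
V = -277/3 (V = 4 + (1/3)*(-289) = 4 - 289/3 = -277/3 ≈ -92.333)
sqrt(256736 + k(V)) = sqrt(256736 - 277/3) = sqrt(769931/3) = sqrt(2309793)/3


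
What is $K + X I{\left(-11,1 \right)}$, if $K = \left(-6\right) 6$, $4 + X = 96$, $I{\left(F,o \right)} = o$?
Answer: $56$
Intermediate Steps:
$X = 92$ ($X = -4 + 96 = 92$)
$K = -36$
$K + X I{\left(-11,1 \right)} = -36 + 92 \cdot 1 = -36 + 92 = 56$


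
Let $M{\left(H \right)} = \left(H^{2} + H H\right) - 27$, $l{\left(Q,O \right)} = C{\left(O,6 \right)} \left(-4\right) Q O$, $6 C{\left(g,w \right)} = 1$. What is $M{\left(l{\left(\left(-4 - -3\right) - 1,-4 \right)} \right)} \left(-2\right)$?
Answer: $- \frac{538}{9} \approx -59.778$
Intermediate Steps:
$C{\left(g,w \right)} = \frac{1}{6}$ ($C{\left(g,w \right)} = \frac{1}{6} \cdot 1 = \frac{1}{6}$)
$l{\left(Q,O \right)} = - \frac{2 O Q}{3}$ ($l{\left(Q,O \right)} = \frac{1}{6} \left(-4\right) Q O = - \frac{2 O Q}{3}$)
$M{\left(H \right)} = -27 + 2 H^{2}$ ($M{\left(H \right)} = \left(H^{2} + H^{2}\right) - 27 = 2 H^{2} - 27 = -27 + 2 H^{2}$)
$M{\left(l{\left(\left(-4 - -3\right) - 1,-4 \right)} \right)} \left(-2\right) = \left(-27 + 2 \left(\left(- \frac{2}{3}\right) \left(-4\right) \left(\left(-4 - -3\right) - 1\right)\right)^{2}\right) \left(-2\right) = \left(-27 + 2 \left(\left(- \frac{2}{3}\right) \left(-4\right) \left(\left(-4 + 3\right) - 1\right)\right)^{2}\right) \left(-2\right) = \left(-27 + 2 \left(\left(- \frac{2}{3}\right) \left(-4\right) \left(-1 - 1\right)\right)^{2}\right) \left(-2\right) = \left(-27 + 2 \left(\left(- \frac{2}{3}\right) \left(-4\right) \left(-2\right)\right)^{2}\right) \left(-2\right) = \left(-27 + 2 \left(- \frac{16}{3}\right)^{2}\right) \left(-2\right) = \left(-27 + 2 \cdot \frac{256}{9}\right) \left(-2\right) = \left(-27 + \frac{512}{9}\right) \left(-2\right) = \frac{269}{9} \left(-2\right) = - \frac{538}{9}$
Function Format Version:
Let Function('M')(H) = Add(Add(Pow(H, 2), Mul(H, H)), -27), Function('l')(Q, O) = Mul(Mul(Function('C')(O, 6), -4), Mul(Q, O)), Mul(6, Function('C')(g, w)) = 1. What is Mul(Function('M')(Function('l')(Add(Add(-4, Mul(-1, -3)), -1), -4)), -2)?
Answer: Rational(-538, 9) ≈ -59.778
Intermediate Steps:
Function('C')(g, w) = Rational(1, 6) (Function('C')(g, w) = Mul(Rational(1, 6), 1) = Rational(1, 6))
Function('l')(Q, O) = Mul(Rational(-2, 3), O, Q) (Function('l')(Q, O) = Mul(Mul(Rational(1, 6), -4), Mul(Q, O)) = Mul(Rational(-2, 3), Mul(O, Q)) = Mul(Rational(-2, 3), O, Q))
Function('M')(H) = Add(-27, Mul(2, Pow(H, 2))) (Function('M')(H) = Add(Add(Pow(H, 2), Pow(H, 2)), -27) = Add(Mul(2, Pow(H, 2)), -27) = Add(-27, Mul(2, Pow(H, 2))))
Mul(Function('M')(Function('l')(Add(Add(-4, Mul(-1, -3)), -1), -4)), -2) = Mul(Add(-27, Mul(2, Pow(Mul(Rational(-2, 3), -4, Add(Add(-4, Mul(-1, -3)), -1)), 2))), -2) = Mul(Add(-27, Mul(2, Pow(Mul(Rational(-2, 3), -4, Add(Add(-4, 3), -1)), 2))), -2) = Mul(Add(-27, Mul(2, Pow(Mul(Rational(-2, 3), -4, Add(-1, -1)), 2))), -2) = Mul(Add(-27, Mul(2, Pow(Mul(Rational(-2, 3), -4, -2), 2))), -2) = Mul(Add(-27, Mul(2, Pow(Rational(-16, 3), 2))), -2) = Mul(Add(-27, Mul(2, Rational(256, 9))), -2) = Mul(Add(-27, Rational(512, 9)), -2) = Mul(Rational(269, 9), -2) = Rational(-538, 9)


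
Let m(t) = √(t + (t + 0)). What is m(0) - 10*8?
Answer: -80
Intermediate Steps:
m(t) = √2*√t (m(t) = √(t + t) = √(2*t) = √2*√t)
m(0) - 10*8 = √2*√0 - 10*8 = √2*0 - 80 = 0 - 80 = -80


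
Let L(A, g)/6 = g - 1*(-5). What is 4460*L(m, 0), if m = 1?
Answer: 133800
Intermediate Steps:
L(A, g) = 30 + 6*g (L(A, g) = 6*(g - 1*(-5)) = 6*(g + 5) = 6*(5 + g) = 30 + 6*g)
4460*L(m, 0) = 4460*(30 + 6*0) = 4460*(30 + 0) = 4460*30 = 133800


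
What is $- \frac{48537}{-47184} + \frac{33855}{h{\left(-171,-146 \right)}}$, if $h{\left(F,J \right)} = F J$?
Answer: $\frac{156066059}{65444208} \approx 2.3847$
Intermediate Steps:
$- \frac{48537}{-47184} + \frac{33855}{h{\left(-171,-146 \right)}} = - \frac{48537}{-47184} + \frac{33855}{\left(-171\right) \left(-146\right)} = \left(-48537\right) \left(- \frac{1}{47184}\right) + \frac{33855}{24966} = \frac{16179}{15728} + 33855 \cdot \frac{1}{24966} = \frac{16179}{15728} + \frac{11285}{8322} = \frac{156066059}{65444208}$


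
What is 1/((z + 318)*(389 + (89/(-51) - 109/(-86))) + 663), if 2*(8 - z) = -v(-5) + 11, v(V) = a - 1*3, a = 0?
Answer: 4386/546502739 ≈ 8.0256e-6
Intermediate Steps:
v(V) = -3 (v(V) = 0 - 1*3 = 0 - 3 = -3)
z = 1 (z = 8 - (-1*(-3) + 11)/2 = 8 - (3 + 11)/2 = 8 - ½*14 = 8 - 7 = 1)
1/((z + 318)*(389 + (89/(-51) - 109/(-86))) + 663) = 1/((1 + 318)*(389 + (89/(-51) - 109/(-86))) + 663) = 1/(319*(389 + (89*(-1/51) - 109*(-1/86))) + 663) = 1/(319*(389 + (-89/51 + 109/86)) + 663) = 1/(319*(389 - 2095/4386) + 663) = 1/(319*(1704059/4386) + 663) = 1/(543594821/4386 + 663) = 1/(546502739/4386) = 4386/546502739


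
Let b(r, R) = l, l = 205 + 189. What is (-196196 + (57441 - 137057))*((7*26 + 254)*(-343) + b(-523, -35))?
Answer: 41138463048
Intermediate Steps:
l = 394
b(r, R) = 394
(-196196 + (57441 - 137057))*((7*26 + 254)*(-343) + b(-523, -35)) = (-196196 + (57441 - 137057))*((7*26 + 254)*(-343) + 394) = (-196196 - 79616)*((182 + 254)*(-343) + 394) = -275812*(436*(-343) + 394) = -275812*(-149548 + 394) = -275812*(-149154) = 41138463048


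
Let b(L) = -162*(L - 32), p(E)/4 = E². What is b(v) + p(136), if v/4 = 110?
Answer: 7888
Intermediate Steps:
v = 440 (v = 4*110 = 440)
p(E) = 4*E²
b(L) = 5184 - 162*L (b(L) = -162*(-32 + L) = 5184 - 162*L)
b(v) + p(136) = (5184 - 162*440) + 4*136² = (5184 - 71280) + 4*18496 = -66096 + 73984 = 7888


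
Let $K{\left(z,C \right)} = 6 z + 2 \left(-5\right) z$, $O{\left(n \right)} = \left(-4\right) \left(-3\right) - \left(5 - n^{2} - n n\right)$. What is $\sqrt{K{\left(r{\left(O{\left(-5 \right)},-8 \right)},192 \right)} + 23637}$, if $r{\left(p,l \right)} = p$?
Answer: $153$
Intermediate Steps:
$O{\left(n \right)} = 7 + 2 n^{2}$ ($O{\left(n \right)} = 12 + \left(\left(n^{2} + n^{2}\right) - 5\right) = 12 + \left(2 n^{2} - 5\right) = 12 + \left(-5 + 2 n^{2}\right) = 7 + 2 n^{2}$)
$K{\left(z,C \right)} = - 4 z$ ($K{\left(z,C \right)} = 6 z - 10 z = - 4 z$)
$\sqrt{K{\left(r{\left(O{\left(-5 \right)},-8 \right)},192 \right)} + 23637} = \sqrt{- 4 \left(7 + 2 \left(-5\right)^{2}\right) + 23637} = \sqrt{- 4 \left(7 + 2 \cdot 25\right) + 23637} = \sqrt{- 4 \left(7 + 50\right) + 23637} = \sqrt{\left(-4\right) 57 + 23637} = \sqrt{-228 + 23637} = \sqrt{23409} = 153$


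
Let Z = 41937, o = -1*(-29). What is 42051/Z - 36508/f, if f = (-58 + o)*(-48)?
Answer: -122708417/4864692 ≈ -25.224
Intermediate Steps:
o = 29
f = 1392 (f = (-58 + 29)*(-48) = -29*(-48) = 1392)
42051/Z - 36508/f = 42051/41937 - 36508/1392 = 42051*(1/41937) - 36508*1/1392 = 14017/13979 - 9127/348 = -122708417/4864692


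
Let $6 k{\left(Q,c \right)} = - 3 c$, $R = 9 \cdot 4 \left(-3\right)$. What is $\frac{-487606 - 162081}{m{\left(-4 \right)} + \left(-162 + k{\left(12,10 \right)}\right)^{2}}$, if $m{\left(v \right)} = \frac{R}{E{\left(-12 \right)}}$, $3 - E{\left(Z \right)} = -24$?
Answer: $- \frac{649687}{27885} \approx -23.299$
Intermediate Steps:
$E{\left(Z \right)} = 27$ ($E{\left(Z \right)} = 3 - -24 = 3 + 24 = 27$)
$R = -108$ ($R = 36 \left(-3\right) = -108$)
$k{\left(Q,c \right)} = - \frac{c}{2}$ ($k{\left(Q,c \right)} = \frac{\left(-3\right) c}{6} = - \frac{c}{2}$)
$m{\left(v \right)} = -4$ ($m{\left(v \right)} = - \frac{108}{27} = \left(-108\right) \frac{1}{27} = -4$)
$\frac{-487606 - 162081}{m{\left(-4 \right)} + \left(-162 + k{\left(12,10 \right)}\right)^{2}} = \frac{-487606 - 162081}{-4 + \left(-162 - 5\right)^{2}} = - \frac{649687}{-4 + \left(-162 - 5\right)^{2}} = - \frac{649687}{-4 + \left(-167\right)^{2}} = - \frac{649687}{-4 + 27889} = - \frac{649687}{27885}$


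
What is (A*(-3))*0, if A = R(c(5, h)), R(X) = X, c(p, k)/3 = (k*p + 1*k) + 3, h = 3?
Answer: 0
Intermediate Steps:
c(p, k) = 9 + 3*k + 3*k*p (c(p, k) = 3*((k*p + 1*k) + 3) = 3*((k*p + k) + 3) = 3*((k + k*p) + 3) = 3*(3 + k + k*p) = 9 + 3*k + 3*k*p)
A = 63 (A = 9 + 3*3 + 3*3*5 = 9 + 9 + 45 = 63)
(A*(-3))*0 = (63*(-3))*0 = -189*0 = 0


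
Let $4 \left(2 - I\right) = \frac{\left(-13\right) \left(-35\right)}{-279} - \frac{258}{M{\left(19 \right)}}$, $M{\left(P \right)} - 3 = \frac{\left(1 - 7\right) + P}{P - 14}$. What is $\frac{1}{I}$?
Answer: $\frac{15624}{217573} \approx 0.07181$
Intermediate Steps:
$M{\left(P \right)} = 3 + \frac{-6 + P}{-14 + P}$ ($M{\left(P \right)} = 3 + \frac{\left(1 - 7\right) + P}{P - 14} = 3 + \frac{\left(1 - 7\right) + P}{-14 + P} = 3 + \frac{-6 + P}{-14 + P}$)
$I = \frac{217573}{15624}$ ($I = 2 - \frac{\frac{\left(-13\right) \left(-35\right)}{-279} - \frac{258}{4 \frac{1}{-14 + 19} \left(-12 + 19\right)}}{4} = 2 - \frac{455 \left(- \frac{1}{279}\right) - \frac{258}{4 \cdot \frac{1}{5} \cdot 7}}{4} = 2 - \frac{- \frac{455}{279} - \frac{258}{4 \cdot \frac{1}{5} \cdot 7}}{4} = 2 - \frac{- \frac{455}{279} - \frac{258}{\frac{28}{5}}}{4} = 2 - \frac{- \frac{455}{279} - \frac{645}{14}}{4} = 2 - - \frac{186325}{15624} = 2 + \frac{186325}{15624} = \frac{217573}{15624} \approx 13.926$)
$\frac{1}{I} = \frac{1}{\frac{217573}{15624}} = \frac{15624}{217573}$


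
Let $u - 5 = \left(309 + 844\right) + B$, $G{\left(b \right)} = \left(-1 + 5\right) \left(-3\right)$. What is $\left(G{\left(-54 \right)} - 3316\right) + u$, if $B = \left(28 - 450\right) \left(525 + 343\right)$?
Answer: $-368466$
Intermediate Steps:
$B = -366296$ ($B = \left(-422\right) 868 = -366296$)
$G{\left(b \right)} = -12$ ($G{\left(b \right)} = 4 \left(-3\right) = -12$)
$u = -365138$ ($u = 5 + \left(\left(309 + 844\right) - 366296\right) = 5 + \left(1153 - 366296\right) = 5 - 365143 = -365138$)
$\left(G{\left(-54 \right)} - 3316\right) + u = \left(-12 - 3316\right) - 365138 = -3328 - 365138 = -368466$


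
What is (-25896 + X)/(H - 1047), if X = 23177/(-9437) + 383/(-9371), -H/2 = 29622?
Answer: 2290310958830/5331781950957 ≈ 0.42956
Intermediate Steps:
H = -59244 (H = -2*29622 = -59244)
X = -220806038/88434127 (X = 23177*(-1/9437) + 383*(-1/9371) = -23177/9437 - 383/9371 = -220806038/88434127 ≈ -2.4968)
(-25896 + X)/(H - 1047) = (-25896 - 220806038/88434127)/(-59244 - 1047) = -2290310958830/88434127/(-60291) = -2290310958830/88434127*(-1/60291) = 2290310958830/5331781950957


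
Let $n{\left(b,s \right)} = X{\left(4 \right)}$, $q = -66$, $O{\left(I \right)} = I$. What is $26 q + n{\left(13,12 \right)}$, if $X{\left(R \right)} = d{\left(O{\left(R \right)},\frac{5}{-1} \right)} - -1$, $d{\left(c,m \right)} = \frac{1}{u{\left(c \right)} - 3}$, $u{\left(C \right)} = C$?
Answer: $-1714$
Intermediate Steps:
$d{\left(c,m \right)} = \frac{1}{-3 + c}$ ($d{\left(c,m \right)} = \frac{1}{c - 3} = \frac{1}{-3 + c}$)
$X{\left(R \right)} = 1 + \frac{1}{-3 + R}$ ($X{\left(R \right)} = \frac{1}{-3 + R} - -1 = \frac{1}{-3 + R} + 1 = 1 + \frac{1}{-3 + R}$)
$n{\left(b,s \right)} = 2$ ($n{\left(b,s \right)} = \frac{-2 + 4}{-3 + 4} = 1^{-1} \cdot 2 = 1 \cdot 2 = 2$)
$26 q + n{\left(13,12 \right)} = 26 \left(-66\right) + 2 = -1716 + 2 = -1714$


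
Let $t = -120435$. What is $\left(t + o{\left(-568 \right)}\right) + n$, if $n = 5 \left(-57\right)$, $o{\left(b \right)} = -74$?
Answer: $-120794$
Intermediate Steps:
$n = -285$
$\left(t + o{\left(-568 \right)}\right) + n = \left(-120435 - 74\right) - 285 = -120509 - 285 = -120794$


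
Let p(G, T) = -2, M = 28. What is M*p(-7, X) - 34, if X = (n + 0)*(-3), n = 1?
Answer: -90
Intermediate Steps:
X = -3 (X = (1 + 0)*(-3) = 1*(-3) = -3)
M*p(-7, X) - 34 = 28*(-2) - 34 = -56 - 34 = -90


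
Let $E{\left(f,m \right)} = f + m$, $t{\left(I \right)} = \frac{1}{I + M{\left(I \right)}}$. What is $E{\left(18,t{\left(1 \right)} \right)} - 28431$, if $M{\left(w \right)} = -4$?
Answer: $- \frac{85240}{3} \approx -28413.0$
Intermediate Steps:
$t{\left(I \right)} = \frac{1}{-4 + I}$ ($t{\left(I \right)} = \frac{1}{I - 4} = \frac{1}{-4 + I}$)
$E{\left(18,t{\left(1 \right)} \right)} - 28431 = \left(18 + \frac{1}{-4 + 1}\right) - 28431 = \left(18 + \frac{1}{-3}\right) - 28431 = \left(18 - \frac{1}{3}\right) - 28431 = \frac{53}{3} - 28431 = - \frac{85240}{3}$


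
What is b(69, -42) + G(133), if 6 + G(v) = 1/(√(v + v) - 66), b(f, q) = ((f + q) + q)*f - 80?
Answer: -2292478/2045 - √266/4090 ≈ -1121.0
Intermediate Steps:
b(f, q) = -80 + f*(f + 2*q) (b(f, q) = (f + 2*q)*f - 80 = f*(f + 2*q) - 80 = -80 + f*(f + 2*q))
G(v) = -6 + 1/(-66 + √2*√v) (G(v) = -6 + 1/(√(v + v) - 66) = -6 + 1/(√(2*v) - 66) = -6 + 1/(√2*√v - 66) = -6 + 1/(-66 + √2*√v))
b(69, -42) + G(133) = (-80 + 69² + 2*69*(-42)) + (397 - 6*√2*√133)/(-66 + √2*√133) = (-80 + 4761 - 5796) + (397 - 6*√266)/(-66 + √266) = -1115 + (397 - 6*√266)/(-66 + √266)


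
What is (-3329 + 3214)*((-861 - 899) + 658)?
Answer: 126730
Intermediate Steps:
(-3329 + 3214)*((-861 - 899) + 658) = -115*(-1760 + 658) = -115*(-1102) = 126730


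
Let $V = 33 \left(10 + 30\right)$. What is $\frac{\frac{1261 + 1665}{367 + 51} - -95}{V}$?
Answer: $\frac{17}{220} \approx 0.077273$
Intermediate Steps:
$V = 1320$ ($V = 33 \cdot 40 = 1320$)
$\frac{\frac{1261 + 1665}{367 + 51} - -95}{V} = \frac{\frac{1261 + 1665}{367 + 51} - -95}{1320} = \left(\frac{2926}{418} + 95\right) \frac{1}{1320} = \left(2926 \cdot \frac{1}{418} + 95\right) \frac{1}{1320} = \left(7 + 95\right) \frac{1}{1320} = 102 \cdot \frac{1}{1320} = \frac{17}{220}$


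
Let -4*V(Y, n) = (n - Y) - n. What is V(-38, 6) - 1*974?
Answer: -1967/2 ≈ -983.50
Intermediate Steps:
V(Y, n) = Y/4 (V(Y, n) = -((n - Y) - n)/4 = -(-1)*Y/4 = Y/4)
V(-38, 6) - 1*974 = (1/4)*(-38) - 1*974 = -19/2 - 974 = -1967/2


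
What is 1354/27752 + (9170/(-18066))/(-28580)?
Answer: 4371001681/89556793266 ≈ 0.048807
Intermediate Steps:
1354/27752 + (9170/(-18066))/(-28580) = 1354*(1/27752) + (9170*(-1/18066))*(-1/28580) = 677/13876 - 4585/9033*(-1/28580) = 677/13876 + 917/51632628 = 4371001681/89556793266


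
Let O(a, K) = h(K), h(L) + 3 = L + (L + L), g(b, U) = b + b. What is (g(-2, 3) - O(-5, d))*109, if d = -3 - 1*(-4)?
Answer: -436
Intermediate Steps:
g(b, U) = 2*b
h(L) = -3 + 3*L (h(L) = -3 + (L + (L + L)) = -3 + (L + 2*L) = -3 + 3*L)
d = 1 (d = -3 + 4 = 1)
O(a, K) = -3 + 3*K
(g(-2, 3) - O(-5, d))*109 = (2*(-2) - (-3 + 3*1))*109 = (-4 - (-3 + 3))*109 = (-4 - 1*0)*109 = (-4 + 0)*109 = -4*109 = -436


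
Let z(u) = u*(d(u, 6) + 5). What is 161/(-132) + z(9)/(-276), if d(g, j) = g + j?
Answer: -5683/3036 ≈ -1.8719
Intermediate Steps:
z(u) = u*(11 + u) (z(u) = u*((u + 6) + 5) = u*((6 + u) + 5) = u*(11 + u))
161/(-132) + z(9)/(-276) = 161/(-132) + (9*(11 + 9))/(-276) = 161*(-1/132) + (9*20)*(-1/276) = -161/132 + 180*(-1/276) = -161/132 - 15/23 = -5683/3036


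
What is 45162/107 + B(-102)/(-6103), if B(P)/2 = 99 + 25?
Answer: 275597150/653021 ≈ 422.03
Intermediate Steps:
B(P) = 248 (B(P) = 2*(99 + 25) = 2*124 = 248)
45162/107 + B(-102)/(-6103) = 45162/107 + 248/(-6103) = 45162*(1/107) + 248*(-1/6103) = 45162/107 - 248/6103 = 275597150/653021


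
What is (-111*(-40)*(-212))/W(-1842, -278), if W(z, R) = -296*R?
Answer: -1590/139 ≈ -11.439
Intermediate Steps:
(-111*(-40)*(-212))/W(-1842, -278) = (-111*(-40)*(-212))/((-296*(-278))) = (4440*(-212))/82288 = -941280*1/82288 = -1590/139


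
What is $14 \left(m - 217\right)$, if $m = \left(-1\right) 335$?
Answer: $-7728$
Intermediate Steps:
$m = -335$
$14 \left(m - 217\right) = 14 \left(-335 - 217\right) = 14 \left(-552\right) = -7728$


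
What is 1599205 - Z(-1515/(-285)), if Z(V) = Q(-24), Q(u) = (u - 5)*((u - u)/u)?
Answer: 1599205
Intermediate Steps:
Q(u) = 0 (Q(u) = (-5 + u)*(0/u) = (-5 + u)*0 = 0)
Z(V) = 0
1599205 - Z(-1515/(-285)) = 1599205 - 1*0 = 1599205 + 0 = 1599205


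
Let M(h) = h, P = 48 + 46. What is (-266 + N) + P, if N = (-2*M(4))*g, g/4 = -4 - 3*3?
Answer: 244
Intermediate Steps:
P = 94
g = -52 (g = 4*(-4 - 3*3) = 4*(-4 - 9) = 4*(-13) = -52)
N = 416 (N = -2*4*(-52) = -8*(-52) = 416)
(-266 + N) + P = (-266 + 416) + 94 = 150 + 94 = 244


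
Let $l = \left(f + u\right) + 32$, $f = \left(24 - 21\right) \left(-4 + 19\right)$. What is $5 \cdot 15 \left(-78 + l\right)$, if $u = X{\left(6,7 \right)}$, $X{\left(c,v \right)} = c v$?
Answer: $3075$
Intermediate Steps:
$f = 45$ ($f = 3 \cdot 15 = 45$)
$u = 42$ ($u = 6 \cdot 7 = 42$)
$l = 119$ ($l = \left(45 + 42\right) + 32 = 87 + 32 = 119$)
$5 \cdot 15 \left(-78 + l\right) = 5 \cdot 15 \left(-78 + 119\right) = 75 \cdot 41 = 3075$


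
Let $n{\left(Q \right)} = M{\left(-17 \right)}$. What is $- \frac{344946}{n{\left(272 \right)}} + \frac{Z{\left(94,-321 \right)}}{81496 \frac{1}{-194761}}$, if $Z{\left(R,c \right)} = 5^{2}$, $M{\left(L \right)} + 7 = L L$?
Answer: $- \frac{4914130711}{3830312} \approx -1283.0$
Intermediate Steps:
$M{\left(L \right)} = -7 + L^{2}$ ($M{\left(L \right)} = -7 + L L = -7 + L^{2}$)
$Z{\left(R,c \right)} = 25$
$n{\left(Q \right)} = 282$ ($n{\left(Q \right)} = -7 + \left(-17\right)^{2} = -7 + 289 = 282$)
$- \frac{344946}{n{\left(272 \right)}} + \frac{Z{\left(94,-321 \right)}}{81496 \frac{1}{-194761}} = - \frac{344946}{282} + \frac{25}{81496 \frac{1}{-194761}} = \left(-344946\right) \frac{1}{282} + \frac{25}{81496 \left(- \frac{1}{194761}\right)} = - \frac{57491}{47} + \frac{25}{- \frac{81496}{194761}} = - \frac{57491}{47} + 25 \left(- \frac{194761}{81496}\right) = - \frac{57491}{47} - \frac{4869025}{81496} = - \frac{4914130711}{3830312}$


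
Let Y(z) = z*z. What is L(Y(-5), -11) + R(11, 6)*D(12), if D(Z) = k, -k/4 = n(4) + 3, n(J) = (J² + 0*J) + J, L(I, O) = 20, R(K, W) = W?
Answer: -532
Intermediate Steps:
Y(z) = z²
n(J) = J + J² (n(J) = (J² + 0) + J = J² + J = J + J²)
k = -92 (k = -4*(4*(1 + 4) + 3) = -4*(4*5 + 3) = -4*(20 + 3) = -4*23 = -92)
D(Z) = -92
L(Y(-5), -11) + R(11, 6)*D(12) = 20 + 6*(-92) = 20 - 552 = -532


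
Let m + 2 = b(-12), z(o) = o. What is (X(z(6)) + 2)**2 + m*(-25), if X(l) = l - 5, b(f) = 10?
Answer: -191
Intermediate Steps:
X(l) = -5 + l
m = 8 (m = -2 + 10 = 8)
(X(z(6)) + 2)**2 + m*(-25) = ((-5 + 6) + 2)**2 + 8*(-25) = (1 + 2)**2 - 200 = 3**2 - 200 = 9 - 200 = -191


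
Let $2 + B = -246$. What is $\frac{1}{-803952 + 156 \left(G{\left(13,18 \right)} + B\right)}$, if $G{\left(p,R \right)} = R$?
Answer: $- \frac{1}{839832} \approx -1.1907 \cdot 10^{-6}$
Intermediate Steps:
$B = -248$ ($B = -2 - 246 = -248$)
$\frac{1}{-803952 + 156 \left(G{\left(13,18 \right)} + B\right)} = \frac{1}{-803952 + 156 \left(18 - 248\right)} = \frac{1}{-803952 + 156 \left(-230\right)} = \frac{1}{-803952 - 35880} = \frac{1}{-839832} = - \frac{1}{839832}$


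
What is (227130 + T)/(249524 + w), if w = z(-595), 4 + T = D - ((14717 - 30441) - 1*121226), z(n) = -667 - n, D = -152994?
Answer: 105541/124726 ≈ 0.84618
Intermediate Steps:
T = -16048 (T = -4 + (-152994 - ((14717 - 30441) - 1*121226)) = -4 + (-152994 - (-15724 - 121226)) = -4 + (-152994 - 1*(-136950)) = -4 + (-152994 + 136950) = -4 - 16044 = -16048)
w = -72 (w = -667 - 1*(-595) = -667 + 595 = -72)
(227130 + T)/(249524 + w) = (227130 - 16048)/(249524 - 72) = 211082/249452 = 211082*(1/249452) = 105541/124726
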